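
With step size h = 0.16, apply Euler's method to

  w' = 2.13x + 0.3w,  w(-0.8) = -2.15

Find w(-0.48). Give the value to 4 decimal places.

-2.8652

Euler: w_{n+1} = w_n + h·f(x_n, w_n).
x=-0.800000, w=-2.150000: f=-2.349000 → w ← -2.150000 + 0.16·(-2.349000) = -2.525840
x=-0.640000, w=-2.525840: f=-2.120952 → w ← -2.525840 + 0.16·(-2.120952) = -2.865192
w(-0.48) ≈ -2.8652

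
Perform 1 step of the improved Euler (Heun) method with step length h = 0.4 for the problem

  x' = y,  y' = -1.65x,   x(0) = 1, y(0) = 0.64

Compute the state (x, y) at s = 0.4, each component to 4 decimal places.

Heun on (x,y): k1 = f(s_n, state_n); k2 = f(s_n + h, state_n + h·k1); state_{n+1} = state_n + (h/2)·(k1 + k2).
0.000000: (1.000000, 0.640000)
  k1 = (0.640000, -1.650000)
  predictor → (1.256000, -0.020000)
  k2 = (-0.020000, -2.072400)
  → (1.124000, -0.104480)
(x(0.4), y(0.4)) ≈ (1.1240, -0.1045)

1.1240, -0.1045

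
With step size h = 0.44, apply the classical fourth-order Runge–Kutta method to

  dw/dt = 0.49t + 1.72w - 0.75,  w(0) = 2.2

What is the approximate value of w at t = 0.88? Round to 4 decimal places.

8.7665

RK4: k1 = f(t_n, w_n); k2 = f(t_n + h/2, w_n + (h/2)·k1); k3 = f(t_n + h/2, w_n + (h/2)·k2); k4 = f(t_n + h, w_n + h·k3); w_{n+1} = w_n + (h/6)·(k1 + 2k2 + 2k3 + k4).
t=0.000000, w=2.200000:
  k1 = f(0.000000, 2.200000) = 3.034000
  k2 = f(0.220000, 2.867480) = 4.289866
  k3 = f(0.220000, 3.143770) = 4.765085
  k4 = f(0.440000, 4.296637) = 6.855816
  w ← 2.200000 + (0.44/6)·(k1 + 2k2 + 2k3 + k4) = 4.253313
t=0.440000, w=4.253313:
  k1 = f(0.440000, 4.253313) = 6.781298
  k2 = f(0.660000, 5.745198) = 9.455141
  k3 = f(0.660000, 6.333444) = 10.466923
  k4 = f(0.880000, 8.858759) = 14.918265
  w ← 4.253313 + (0.44/6)·(k1 + 2k2 + 2k3 + k4) = 8.766517
w(0.88) ≈ 8.7665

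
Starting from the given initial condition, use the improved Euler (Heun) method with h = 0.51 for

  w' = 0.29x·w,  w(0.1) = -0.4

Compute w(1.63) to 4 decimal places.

-0.5851

Heun: k1 = f(x_n, w_n); k2 = f(x_n + h, w_n + h·k1); w_{n+1} = w_n + (h/2)·(k1 + k2).
x=0.100000, w=-0.400000:
  k1 = f(0.100000, -0.400000) = -0.011600
  k2 = f(0.610000, -0.405916) = -0.071807
  w ← -0.400000 + (0.51/2)·(-0.011600 + (-0.071807)) = -0.421269
x=0.610000, w=-0.421269:
  k1 = f(0.610000, -0.421269) = -0.074522
  k2 = f(1.120000, -0.459275) = -0.149173
  w ← -0.421269 + (0.51/2)·(-0.074522 + (-0.149173)) = -0.478311
x=1.120000, w=-0.478311:
  k1 = f(1.120000, -0.478311) = -0.155355
  k2 = f(1.630000, -0.557542) = -0.263550
  w ← -0.478311 + (0.51/2)·(-0.155355 + (-0.263550)) = -0.585132
w(1.63) ≈ -0.5851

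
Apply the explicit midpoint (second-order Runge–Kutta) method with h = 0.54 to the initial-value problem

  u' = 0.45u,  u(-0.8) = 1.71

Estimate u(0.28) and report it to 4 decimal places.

Midpoint: k1 = f(t_n, u_n); k2 = f(t_n + h/2, u_n + (h/2)·k1); u_{n+1} = u_n + h·k2.
t=-0.800000, u=1.710000:
  k1 = f(-0.800000, 1.710000) = 0.769500
  k2 = f(-0.530000, 1.917765) = 0.862994
  u ← 1.710000 + 0.54·0.862994 = 2.176017
t=-0.260000, u=2.176017:
  k1 = f(-0.260000, 2.176017) = 0.979208
  k2 = f(0.010000, 2.440403) = 1.098181
  u ← 2.176017 + 0.54·1.098181 = 2.769035
u(0.28) ≈ 2.7690

2.7690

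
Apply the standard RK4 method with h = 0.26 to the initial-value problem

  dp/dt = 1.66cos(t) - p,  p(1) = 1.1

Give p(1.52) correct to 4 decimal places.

0.8432

RK4: k1 = f(t_n, p_n); k2 = f(t_n + h/2, p_n + (h/2)·k1); k3 = f(t_n + h/2, p_n + (h/2)·k2); k4 = f(t_n + h, p_n + h·k3); p_{n+1} = p_n + (h/6)·(k1 + 2k2 + 2k3 + k4).
t=1.000000, p=1.100000:
  k1 = f(1.000000, 1.100000) = -0.203098
  k2 = f(1.130000, 1.073597) = -0.365342
  k3 = f(1.130000, 1.052506) = -0.344250
  k4 = f(1.260000, 1.010495) = -0.502839
  p ← 1.100000 + (0.26/6)·(k1 + 2k2 + 2k3 + k4) = 1.007911
t=1.260000, p=1.007911:
  k1 = f(1.260000, 1.007911) = -0.500255
  k2 = f(1.390000, 0.942878) = -0.644389
  k3 = f(1.390000, 0.924141) = -0.625651
  k4 = f(1.520000, 0.845242) = -0.760956
  p ← 1.007911 + (0.26/6)·(k1 + 2k2 + 2k3 + k4) = 0.843189
p(1.52) ≈ 0.8432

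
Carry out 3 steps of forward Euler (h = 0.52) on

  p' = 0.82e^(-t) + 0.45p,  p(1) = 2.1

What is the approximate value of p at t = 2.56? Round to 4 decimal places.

Euler: p_{n+1} = p_n + h·f(t_n, p_n).
t=1.000000, p=2.100000: f=1.246661 → p ← 2.100000 + 0.52·1.246661 = 2.748264
t=1.520000, p=2.748264: f=1.416062 → p ← 2.748264 + 0.52·1.416062 = 3.484616
t=2.040000, p=3.484616: f=1.674701 → p ← 3.484616 + 0.52·1.674701 = 4.355461
p(2.56) ≈ 4.3555

4.3555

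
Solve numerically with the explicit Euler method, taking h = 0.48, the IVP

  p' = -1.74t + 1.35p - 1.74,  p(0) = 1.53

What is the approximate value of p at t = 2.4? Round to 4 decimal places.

Euler: p_{n+1} = p_n + h·f(t_n, p_n).
t=0.000000, p=1.530000: f=0.325500 → p ← 1.530000 + 0.48·0.325500 = 1.686240
t=0.480000, p=1.686240: f=-0.298776 → p ← 1.686240 + 0.48·(-0.298776) = 1.542828
t=0.960000, p=1.542828: f=-1.327583 → p ← 1.542828 + 0.48·(-1.327583) = 0.905588
t=1.440000, p=0.905588: f=-3.023057 → p ← 0.905588 + 0.48·(-3.023057) = -0.545479
t=1.920000, p=-0.545479: f=-5.817197 → p ← -0.545479 + 0.48·(-5.817197) = -3.337734
p(2.4) ≈ -3.3377

-3.3377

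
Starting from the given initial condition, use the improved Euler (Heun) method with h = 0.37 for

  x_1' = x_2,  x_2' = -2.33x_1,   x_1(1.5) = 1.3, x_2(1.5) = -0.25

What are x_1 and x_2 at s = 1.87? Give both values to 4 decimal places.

Heun on (x_1,x_2): k1 = f(s_n, state_n); k2 = f(s_n + h, state_n + h·k1); state_{n+1} = state_n + (h/2)·(k1 + k2).
1.500000: (1.300000, -0.250000)
  k1 = (-0.250000, -3.029000)
  predictor → (1.207500, -1.370730)
  k2 = (-1.370730, -2.813475)
  → (1.000165, -1.330858)
(x_1(1.87), x_2(1.87)) ≈ (1.0002, -1.3309)

1.0002, -1.3309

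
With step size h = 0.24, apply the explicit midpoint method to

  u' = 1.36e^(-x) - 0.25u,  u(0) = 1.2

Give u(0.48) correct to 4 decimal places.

Midpoint: k1 = f(x_n, u_n); k2 = f(x_n + h/2, u_n + (h/2)·k1); u_{n+1} = u_n + h·k2.
x=0.000000, u=1.200000:
  k1 = f(0.000000, 1.200000) = 1.060000
  k2 = f(0.120000, 1.327200) = 0.874412
  u ← 1.200000 + 0.24·0.874412 = 1.409859
x=0.240000, u=1.409859:
  k1 = f(0.240000, 1.409859) = 0.717349
  k2 = f(0.360000, 1.495941) = 0.574855
  u ← 1.409859 + 0.24·0.574855 = 1.547824
u(0.48) ≈ 1.5478

1.5478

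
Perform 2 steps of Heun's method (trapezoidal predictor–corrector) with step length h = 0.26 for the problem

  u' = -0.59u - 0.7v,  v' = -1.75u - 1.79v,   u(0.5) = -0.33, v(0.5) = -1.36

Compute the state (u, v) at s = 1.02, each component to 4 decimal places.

-0.0094, -0.5263

Heun on (u,v): k1 = f(s_n, state_n); k2 = f(s_n + h, state_n + h·k1); state_{n+1} = state_n + (h/2)·(k1 + k2).
0.500000: (-0.330000, -1.360000)
  k1 = (1.146700, 3.011900)
  predictor → (-0.031858, -0.576906)
  k2 = (0.422630, 1.088413)
  → (-0.125987, -0.826959)
0.760000: (-0.125987, -0.826959)
  k1 = (0.653204, 1.700734)
  predictor → (0.043846, -0.384768)
  k2 = (0.243469, 0.612005)
  → (-0.009420, -0.526303)
(u(1.02), v(1.02)) ≈ (-0.0094, -0.5263)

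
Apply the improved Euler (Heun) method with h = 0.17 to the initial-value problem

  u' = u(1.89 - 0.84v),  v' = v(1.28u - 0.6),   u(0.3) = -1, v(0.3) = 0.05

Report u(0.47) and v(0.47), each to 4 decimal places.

Heun on (u,v): k1 = f(s_n, state_n); k2 = f(s_n + h, state_n + h·k1); state_{n+1} = state_n + (h/2)·(k1 + k2).
0.300000: (-1.000000, 0.050000)
  k1 = (-1.848000, -0.094000)
  predictor → (-1.314160, 0.034020)
  k2 = (-2.446208, -0.077638)
  → (-1.365008, 0.035411)
(u(0.47), v(0.47)) ≈ (-1.3650, 0.0354)

-1.3650, 0.0354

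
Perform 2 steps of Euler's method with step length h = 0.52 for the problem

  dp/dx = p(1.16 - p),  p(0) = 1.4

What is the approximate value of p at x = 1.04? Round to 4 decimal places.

1.1837

Euler: p_{n+1} = p_n + h·f(x_n, p_n).
x=0.000000, p=1.400000: f=-0.336000 → p ← 1.400000 + 0.52·(-0.336000) = 1.225280
x=0.520000, p=1.225280: f=-0.079986 → p ← 1.225280 + 0.52·(-0.079986) = 1.183687
p(1.04) ≈ 1.1837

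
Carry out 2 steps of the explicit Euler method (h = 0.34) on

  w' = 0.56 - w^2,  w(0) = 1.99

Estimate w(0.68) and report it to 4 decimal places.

0.7879

Euler: w_{n+1} = w_n + h·f(t_n, w_n).
t=0.000000, w=1.990000: f=-3.400100 → w ← 1.990000 + 0.34·(-3.400100) = 0.833966
t=0.340000, w=0.833966: f=-0.135499 → w ← 0.833966 + 0.34·(-0.135499) = 0.787896
w(0.68) ≈ 0.7879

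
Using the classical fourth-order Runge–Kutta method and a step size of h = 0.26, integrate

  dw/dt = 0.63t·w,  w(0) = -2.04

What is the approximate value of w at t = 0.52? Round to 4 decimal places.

-2.2214

RK4: k1 = f(t_n, w_n); k2 = f(t_n + h/2, w_n + (h/2)·k1); k3 = f(t_n + h/2, w_n + (h/2)·k2); k4 = f(t_n + h, w_n + h·k3); w_{n+1} = w_n + (h/6)·(k1 + 2k2 + 2k3 + k4).
t=0.000000, w=-2.040000:
  k1 = f(0.000000, -2.040000) = 0.000000
  k2 = f(0.130000, -2.040000) = -0.167076
  k3 = f(0.130000, -2.061720) = -0.168855
  k4 = f(0.260000, -2.083902) = -0.341343
  w ← -2.040000 + (0.26/6)·(k1 + 2k2 + 2k3 + k4) = -2.083906
t=0.260000, w=-2.083906:
  k1 = f(0.260000, -2.083906) = -0.341344
  k2 = f(0.390000, -2.128280) = -0.522918
  k3 = f(0.390000, -2.151885) = -0.528718
  k4 = f(0.520000, -2.221372) = -0.727722
  w ← -2.083906 + (0.26/6)·(k1 + 2k2 + 2k3 + k4) = -2.221374
w(0.52) ≈ -2.2214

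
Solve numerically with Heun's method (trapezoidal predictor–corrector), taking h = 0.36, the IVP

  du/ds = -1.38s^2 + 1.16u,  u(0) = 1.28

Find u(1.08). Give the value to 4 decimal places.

Heun: k1 = f(s_n, u_n); k2 = f(s_n + h, u_n + h·k1); u_{n+1} = u_n + (h/2)·(k1 + k2).
s=0.000000, u=1.280000:
  k1 = f(0.000000, 1.280000) = 1.484800
  k2 = f(0.360000, 1.814528) = 1.926004
  u ← 1.280000 + (0.36/2)·(1.484800 + 1.926004) = 1.893945
s=0.360000, u=1.893945:
  k1 = f(0.360000, 1.893945) = 2.018128
  k2 = f(0.720000, 2.620471) = 2.324354
  u ← 1.893945 + (0.36/2)·(2.018128 + 2.324354) = 2.675592
s=0.720000, u=2.675592:
  k1 = f(0.720000, 2.675592) = 2.388294
  k2 = f(1.080000, 3.535378) = 2.491406
  u ← 2.675592 + (0.36/2)·(2.388294 + 2.491406) = 3.553938
u(1.08) ≈ 3.5539

3.5539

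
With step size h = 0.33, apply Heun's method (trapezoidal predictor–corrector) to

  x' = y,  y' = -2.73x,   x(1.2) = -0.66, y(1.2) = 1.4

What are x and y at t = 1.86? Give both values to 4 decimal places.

0.5045, 1.6109

Heun on (x,y): k1 = f(t_n, state_n); k2 = f(t_n + h, state_n + h·k1); state_{n+1} = state_n + (h/2)·(k1 + k2).
1.200000: (-0.660000, 1.400000)
  k1 = (1.400000, 1.801800)
  predictor → (-0.198000, 1.994594)
  k2 = (1.994594, 0.540540)
  → (-0.099892, 1.786486)
1.530000: (-0.099892, 1.786486)
  k1 = (1.786486, 0.272705)
  predictor → (0.489648, 1.876479)
  k2 = (1.876479, -1.336740)
  → (0.504497, 1.610920)
(x(1.86), y(1.86)) ≈ (0.5045, 1.6109)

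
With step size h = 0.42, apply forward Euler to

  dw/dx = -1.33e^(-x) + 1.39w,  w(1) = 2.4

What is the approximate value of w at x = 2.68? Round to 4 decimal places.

13.7473

Euler: w_{n+1} = w_n + h·f(x_n, w_n).
x=1.000000, w=2.400000: f=2.846720 → w ← 2.400000 + 0.42·2.846720 = 3.595623
x=1.420000, w=3.595623: f=4.676436 → w ← 3.595623 + 0.42·4.676436 = 5.559726
x=1.840000, w=5.559726: f=7.516791 → w ← 5.559726 + 0.42·7.516791 = 8.716778
x=2.260000, w=8.716778: f=11.977535 → w ← 8.716778 + 0.42·11.977535 = 13.747343
w(2.68) ≈ 13.7473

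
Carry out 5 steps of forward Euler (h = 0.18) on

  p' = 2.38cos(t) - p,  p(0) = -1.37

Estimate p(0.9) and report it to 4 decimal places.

0.8111

Euler: p_{n+1} = p_n + h·f(t_n, p_n).
t=0.000000, p=-1.370000: f=3.750000 → p ← -1.370000 + 0.18·3.750000 = -0.695000
t=0.180000, p=-0.695000: f=3.036548 → p ← -0.695000 + 0.18·3.036548 = -0.148421
t=0.360000, p=-0.148421: f=2.375856 → p ← -0.148421 + 0.18·2.375856 = 0.279233
t=0.540000, p=0.279233: f=1.762114 → p ← 0.279233 + 0.18·1.762114 = 0.596413
t=0.720000, p=0.596413: f=1.192884 → p ← 0.596413 + 0.18·1.192884 = 0.811132
p(0.9) ≈ 0.8111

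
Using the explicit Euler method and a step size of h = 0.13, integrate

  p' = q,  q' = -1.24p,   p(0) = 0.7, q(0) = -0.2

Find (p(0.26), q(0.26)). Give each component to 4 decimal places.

0.6333, -0.4215

Euler on (p,q): p_{n+1} = p_n + h·p', q_{n+1} = q_n + h·q'.
0.000000: (0.700000, -0.200000); f=(-0.200000, -0.868000) → (0.674000, -0.312840)
0.130000: (0.674000, -0.312840); f=(-0.312840, -0.835760) → (0.633331, -0.421489)
(p(0.26), q(0.26)) ≈ (0.6333, -0.4215)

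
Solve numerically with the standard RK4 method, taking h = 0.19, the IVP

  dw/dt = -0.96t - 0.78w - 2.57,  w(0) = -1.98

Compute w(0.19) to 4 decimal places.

RK4: k1 = f(t_n, w_n); k2 = f(t_n + h/2, w_n + (h/2)·k1); k3 = f(t_n + h/2, w_n + (h/2)·k2); k4 = f(t_n + h, w_n + h·k3); w_{n+1} = w_n + (h/6)·(k1 + 2k2 + 2k3 + k4).
t=0.000000, w=-1.980000:
  k1 = f(0.000000, -1.980000) = -1.025600
  k2 = f(0.095000, -2.077432) = -1.040803
  k3 = f(0.095000, -2.078876) = -1.039676
  k4 = f(0.190000, -2.177539) = -1.053920
  w ← -1.980000 + (0.19/6)·(k1 + 2k2 + 2k3 + k4) = -2.177615
w(0.19) ≈ -2.1776

-2.1776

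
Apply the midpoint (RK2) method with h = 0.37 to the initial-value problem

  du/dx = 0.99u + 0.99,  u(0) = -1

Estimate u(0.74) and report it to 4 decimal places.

Midpoint: k1 = f(x_n, u_n); k2 = f(x_n + h/2, u_n + (h/2)·k1); u_{n+1} = u_n + h·k2.
x=0.000000, u=-1.000000:
  k1 = f(0.000000, -1.000000) = 0.000000
  k2 = f(0.185000, -1.000000) = 0.000000
  u ← -1.000000 + 0.37·0.000000 = -1.000000
x=0.370000, u=-1.000000:
  k1 = f(0.370000, -1.000000) = 0.000000
  k2 = f(0.555000, -1.000000) = 0.000000
  u ← -1.000000 + 0.37·0.000000 = -1.000000
u(0.74) ≈ -1.0000

-1.0000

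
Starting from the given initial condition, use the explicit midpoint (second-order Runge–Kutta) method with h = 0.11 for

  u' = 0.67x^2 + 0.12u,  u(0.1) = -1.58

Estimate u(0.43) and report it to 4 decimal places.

Midpoint: k1 = f(x_n, u_n); k2 = f(x_n + h/2, u_n + (h/2)·k1); u_{n+1} = u_n + h·k2.
x=0.100000, u=-1.580000:
  k1 = f(0.100000, -1.580000) = -0.182900
  k2 = f(0.155000, -1.590060) = -0.174710
  u ← -1.580000 + 0.11·(-0.174710) = -1.599218
x=0.210000, u=-1.599218:
  k1 = f(0.210000, -1.599218) = -0.162359
  k2 = f(0.265000, -1.608148) = -0.145927
  u ← -1.599218 + 0.11·(-0.145927) = -1.615270
x=0.320000, u=-1.615270:
  k1 = f(0.320000, -1.615270) = -0.125224
  k2 = f(0.375000, -1.622157) = -0.100440
  u ← -1.615270 + 0.11·(-0.100440) = -1.626319
u(0.43) ≈ -1.6263

-1.6263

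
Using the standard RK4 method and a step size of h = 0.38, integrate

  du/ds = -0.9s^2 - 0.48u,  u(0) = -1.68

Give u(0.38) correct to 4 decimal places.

RK4: k1 = f(s_n, u_n); k2 = f(s_n + h/2, u_n + (h/2)·k1); k3 = f(s_n + h/2, u_n + (h/2)·k2); k4 = f(s_n + h, u_n + h·k3); u_{n+1} = u_n + (h/6)·(k1 + 2k2 + 2k3 + k4).
s=0.000000, u=-1.680000:
  k1 = f(0.000000, -1.680000) = 0.806400
  k2 = f(0.190000, -1.526784) = 0.700366
  k3 = f(0.190000, -1.546930) = 0.710037
  k4 = f(0.380000, -1.410186) = 0.546929
  u ← -1.680000 + (0.38/6)·(k1 + 2k2 + 2k3 + k4) = -1.415638
u(0.38) ≈ -1.4156

-1.4156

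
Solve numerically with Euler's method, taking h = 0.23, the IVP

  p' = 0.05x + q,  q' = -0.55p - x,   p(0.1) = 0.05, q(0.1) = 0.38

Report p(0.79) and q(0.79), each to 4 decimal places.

0.2886, 0.1002

Euler on (p,q): p_{n+1} = p_n + h·p', q_{n+1} = q_n + h·q'.
0.100000: (0.050000, 0.380000); f=(0.385000, -0.127500) → (0.138550, 0.350675)
0.330000: (0.138550, 0.350675); f=(0.367175, -0.406203) → (0.223000, 0.257248)
0.560000: (0.223000, 0.257248); f=(0.285248, -0.682650) → (0.288607, 0.100239)
(p(0.79), q(0.79)) ≈ (0.2886, 0.1002)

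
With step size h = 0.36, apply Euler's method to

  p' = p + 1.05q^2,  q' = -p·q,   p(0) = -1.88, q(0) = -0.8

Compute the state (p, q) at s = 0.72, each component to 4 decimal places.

Euler on (p,q): p_{n+1} = p_n + h·p', q_{n+1} = q_n + h·q'.
0.000000: (-1.880000, -0.800000); f=(-1.208000, -1.504000) → (-2.314880, -1.341440)
0.360000: (-2.314880, -1.341440); f=(-0.425446, -3.105273) → (-2.468040, -2.459338)
(p(0.72), q(0.72)) ≈ (-2.4680, -2.4593)

-2.4680, -2.4593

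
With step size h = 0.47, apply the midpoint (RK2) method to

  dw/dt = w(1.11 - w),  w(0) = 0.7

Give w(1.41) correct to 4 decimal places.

Midpoint: k1 = f(t_n, w_n); k2 = f(t_n + h/2, w_n + (h/2)·k1); w_{n+1} = w_n + h·k2.
t=0.000000, w=0.700000:
  k1 = f(0.000000, 0.700000) = 0.287000
  k2 = f(0.235000, 0.767445) = 0.262892
  w ← 0.700000 + 0.47·0.262892 = 0.823559
t=0.470000, w=0.823559:
  k1 = f(0.470000, 0.823559) = 0.235901
  k2 = f(0.705000, 0.878996) = 0.203052
  w ← 0.823559 + 0.47·0.203052 = 0.918994
t=0.940000, w=0.918994:
  k1 = f(0.940000, 0.918994) = 0.175534
  k2 = f(1.175000, 0.960244) = 0.143802
  w ← 0.918994 + 0.47·0.143802 = 0.986581
w(1.41) ≈ 0.9866

0.9866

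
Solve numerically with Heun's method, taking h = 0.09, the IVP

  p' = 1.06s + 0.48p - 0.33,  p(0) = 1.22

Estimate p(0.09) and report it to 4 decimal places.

Heun: k1 = f(s_n, p_n); k2 = f(s_n + h, p_n + h·k1); p_{n+1} = p_n + (h/2)·(k1 + k2).
s=0.000000, p=1.220000:
  k1 = f(0.000000, 1.220000) = 0.255600
  k2 = f(0.090000, 1.243004) = 0.362042
  p ← 1.220000 + (0.09/2)·(0.255600 + 0.362042) = 1.247794
p(0.09) ≈ 1.2478

1.2478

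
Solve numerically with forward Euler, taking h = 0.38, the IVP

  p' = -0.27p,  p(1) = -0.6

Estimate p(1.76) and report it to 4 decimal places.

-0.4832

Euler: p_{n+1} = p_n + h·f(x_n, p_n).
x=1.000000, p=-0.600000: f=0.162000 → p ← -0.600000 + 0.38·0.162000 = -0.538440
x=1.380000, p=-0.538440: f=0.145379 → p ← -0.538440 + 0.38·0.145379 = -0.483196
p(1.76) ≈ -0.4832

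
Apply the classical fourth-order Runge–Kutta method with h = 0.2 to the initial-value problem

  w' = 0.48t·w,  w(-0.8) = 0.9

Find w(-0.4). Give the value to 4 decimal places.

0.8021

RK4: k1 = f(t_n, w_n); k2 = f(t_n + h/2, w_n + (h/2)·k1); k3 = f(t_n + h/2, w_n + (h/2)·k2); k4 = f(t_n + h, w_n + h·k3); w_{n+1} = w_n + (h/6)·(k1 + 2k2 + 2k3 + k4).
t=-0.800000, w=0.900000:
  k1 = f(-0.800000, 0.900000) = -0.345600
  k2 = f(-0.700000, 0.865440) = -0.290788
  k3 = f(-0.700000, 0.870921) = -0.292630
  k4 = f(-0.600000, 0.841474) = -0.242345
  w ← 0.900000 + (0.2/6)·(k1 + 2k2 + 2k3 + k4) = 0.841507
t=-0.600000, w=0.841507:
  k1 = f(-0.600000, 0.841507) = -0.242354
  k2 = f(-0.500000, 0.817272) = -0.196145
  k3 = f(-0.500000, 0.821893) = -0.197254
  k4 = f(-0.400000, 0.802057) = -0.153995
  w ← 0.841507 + (0.2/6)·(k1 + 2k2 + 2k3 + k4) = 0.802069
w(-0.4) ≈ 0.8021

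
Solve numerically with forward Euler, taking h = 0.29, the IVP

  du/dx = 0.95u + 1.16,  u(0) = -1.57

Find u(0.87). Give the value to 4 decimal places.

-1.9452

Euler: u_{n+1} = u_n + h·f(x_n, u_n).
x=0.000000, u=-1.570000: f=-0.331500 → u ← -1.570000 + 0.29·(-0.331500) = -1.666135
x=0.290000, u=-1.666135: f=-0.422828 → u ← -1.666135 + 0.29·(-0.422828) = -1.788755
x=0.580000, u=-1.788755: f=-0.539317 → u ← -1.788755 + 0.29·(-0.539317) = -1.945157
u(0.87) ≈ -1.9452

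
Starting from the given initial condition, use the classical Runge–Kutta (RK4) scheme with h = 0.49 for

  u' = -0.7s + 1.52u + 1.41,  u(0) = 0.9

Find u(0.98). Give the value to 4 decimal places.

6.5750

RK4: k1 = f(s_n, u_n); k2 = f(s_n + h/2, u_n + (h/2)·k1); k3 = f(s_n + h/2, u_n + (h/2)·k2); k4 = f(s_n + h, u_n + h·k3); u_{n+1} = u_n + (h/6)·(k1 + 2k2 + 2k3 + k4).
s=0.000000, u=0.900000:
  k1 = f(0.000000, 0.900000) = 2.778000
  k2 = f(0.245000, 1.580610) = 3.641027
  k3 = f(0.245000, 1.792052) = 3.962419
  k4 = f(0.490000, 2.841585) = 5.386209
  u ← 0.900000 + (0.49/6)·(k1 + 2k2 + 2k3 + k4) = 2.808640
s=0.490000, u=2.808640:
  k1 = f(0.490000, 2.808640) = 5.336133
  k2 = f(0.735000, 4.115992) = 7.151808
  k3 = f(0.735000, 4.560833) = 7.827966
  k4 = f(0.980000, 6.644343) = 10.823402
  u ← 2.808640 + (0.49/6)·(k1 + 2k2 + 2k3 + k4) = 6.575032
u(0.98) ≈ 6.5750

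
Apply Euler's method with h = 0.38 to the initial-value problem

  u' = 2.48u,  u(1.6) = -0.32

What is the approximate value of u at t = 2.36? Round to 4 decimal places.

Euler: u_{n+1} = u_n + h·f(t_n, u_n).
t=1.600000, u=-0.320000: f=-0.793600 → u ← -0.320000 + 0.38·(-0.793600) = -0.621568
t=1.980000, u=-0.621568: f=-1.541489 → u ← -0.621568 + 0.38·(-1.541489) = -1.207334
u(2.36) ≈ -1.2073

-1.2073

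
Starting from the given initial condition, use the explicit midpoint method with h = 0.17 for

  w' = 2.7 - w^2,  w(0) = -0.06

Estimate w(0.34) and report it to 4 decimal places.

Midpoint: k1 = f(t_n, w_n); k2 = f(t_n + h/2, w_n + (h/2)·k1); w_{n+1} = w_n + h·k2.
t=0.000000, w=-0.060000:
  k1 = f(0.000000, -0.060000) = 2.696400
  k2 = f(0.085000, 0.169194) = 2.671373
  w ← -0.060000 + 0.17·2.671373 = 0.394133
t=0.170000, w=0.394133:
  k1 = f(0.170000, 0.394133) = 2.544659
  k2 = f(0.255000, 0.610429) = 2.327376
  w ← 0.394133 + 0.17·2.327376 = 0.789787
w(0.34) ≈ 0.7898

0.7898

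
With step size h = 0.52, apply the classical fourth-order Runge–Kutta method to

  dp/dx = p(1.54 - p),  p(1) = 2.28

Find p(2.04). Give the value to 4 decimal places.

1.6502

RK4: k1 = f(x_n, p_n); k2 = f(x_n + h/2, p_n + (h/2)·k1); k3 = f(x_n + h/2, p_n + (h/2)·k2); k4 = f(x_n + h, p_n + h·k3); p_{n+1} = p_n + (h/6)·(k1 + 2k2 + 2k3 + k4).
x=1.000000, p=2.280000:
  k1 = f(1.000000, 2.280000) = -1.687200
  k2 = f(1.260000, 1.841328) = -0.554844
  k3 = f(1.260000, 2.135741) = -1.272348
  k4 = f(1.520000, 1.618379) = -0.126847
  p ← 2.280000 + (0.52/6)·(k1 + 2k2 + 2k3 + k4) = 1.806069
x=1.520000, p=1.806069:
  k1 = f(1.520000, 1.806069) = -0.480540
  k2 = f(1.780000, 1.681129) = -0.237256
  k3 = f(1.780000, 1.744383) = -0.356522
  k4 = f(2.040000, 1.620678) = -0.130753
  p ← 1.806069 + (0.52/6)·(k1 + 2k2 + 2k3 + k4) = 1.650169
p(2.04) ≈ 1.6502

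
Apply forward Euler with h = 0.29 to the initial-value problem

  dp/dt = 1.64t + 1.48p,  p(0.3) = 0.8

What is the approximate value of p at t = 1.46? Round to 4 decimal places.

5.4821

Euler: p_{n+1} = p_n + h·f(t_n, p_n).
t=0.300000, p=0.800000: f=1.676000 → p ← 0.800000 + 0.29·1.676000 = 1.286040
t=0.590000, p=1.286040: f=2.870939 → p ← 1.286040 + 0.29·2.870939 = 2.118612
t=0.880000, p=2.118612: f=4.578746 → p ← 2.118612 + 0.29·4.578746 = 3.446449
t=1.170000, p=3.446449: f=7.019544 → p ← 3.446449 + 0.29·7.019544 = 5.482117
p(1.46) ≈ 5.4821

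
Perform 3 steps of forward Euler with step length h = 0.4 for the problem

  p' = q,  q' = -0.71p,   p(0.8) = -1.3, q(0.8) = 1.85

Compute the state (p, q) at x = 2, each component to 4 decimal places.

Euler on (p,q): p_{n+1} = p_n + h·p', q_{n+1} = q_n + h·q'.
0.800000: (-1.300000, 1.850000); f=(1.850000, 0.923000) → (-0.560000, 2.219200)
1.200000: (-0.560000, 2.219200); f=(2.219200, 0.397600) → (0.327680, 2.378240)
1.600000: (0.327680, 2.378240); f=(2.378240, -0.232653) → (1.278976, 2.285179)
(p(2), q(2)) ≈ (1.2790, 2.2852)

1.2790, 2.2852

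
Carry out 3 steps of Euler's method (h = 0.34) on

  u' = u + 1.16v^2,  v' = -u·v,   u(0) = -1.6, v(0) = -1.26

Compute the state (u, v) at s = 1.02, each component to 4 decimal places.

2.7057, -3.4922

Euler on (u,v): u_{n+1} = u_n + h·u', v_{n+1} = v_n + h·v'.
0.000000: (-1.600000, -1.260000); f=(0.241616, -2.016000) → (-1.517851, -1.945440)
0.340000: (-1.517851, -1.945440); f=(2.872444, -2.952887) → (-0.541220, -2.949422)
0.680000: (-0.541220, -2.949422); f=(9.549723, -1.596285) → (2.705686, -3.492158)
(u(1.02), v(1.02)) ≈ (2.7057, -3.4922)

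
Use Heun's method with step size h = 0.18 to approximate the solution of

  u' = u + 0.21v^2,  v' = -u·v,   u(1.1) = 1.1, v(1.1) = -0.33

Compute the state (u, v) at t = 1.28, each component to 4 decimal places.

Heun on (u,v): k1 = f(t_n, state_n); k2 = f(t_n + h, state_n + h·k1); state_{n+1} = state_n + (h/2)·(k1 + k2).
1.100000: (1.100000, -0.330000)
  k1 = (1.122869, 0.363000)
  predictor → (1.302116, -0.264660)
  k2 = (1.316826, 0.344618)
  → (1.319573, -0.266314)
(u(1.28), v(1.28)) ≈ (1.3196, -0.2663)

1.3196, -0.2663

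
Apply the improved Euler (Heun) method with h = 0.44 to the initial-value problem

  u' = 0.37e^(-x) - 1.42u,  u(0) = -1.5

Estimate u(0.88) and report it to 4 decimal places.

Heun: k1 = f(x_n, u_n); k2 = f(x_n + h, u_n + h·k1); u_{n+1} = u_n + (h/2)·(k1 + k2).
x=0.000000, u=-1.500000:
  k1 = f(0.000000, -1.500000) = 2.500000
  k2 = f(0.440000, -0.400000) = 0.806293
  u ← -1.500000 + (0.44/2)·(2.500000 + 0.806293) = -0.772615
x=0.440000, u=-0.772615:
  k1 = f(0.440000, -0.772615) = 1.335407
  k2 = f(0.880000, -0.185036) = 0.416221
  u ← -0.772615 + (0.44/2)·(1.335407 + 0.416221) = -0.387257
u(0.88) ≈ -0.3873

-0.3873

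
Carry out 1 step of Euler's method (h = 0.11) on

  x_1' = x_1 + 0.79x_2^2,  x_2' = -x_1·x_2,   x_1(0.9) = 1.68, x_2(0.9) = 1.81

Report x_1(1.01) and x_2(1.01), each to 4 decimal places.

2.1495, 1.4755

Euler on (x_1,x_2): x_1_{n+1} = x_1_n + h·x_1', x_2_{n+1} = x_2_n + h·x_2'.
0.900000: (1.680000, 1.810000); f=(4.268119, -3.040800) → (2.149493, 1.475512)
(x_1(1.01), x_2(1.01)) ≈ (2.1495, 1.4755)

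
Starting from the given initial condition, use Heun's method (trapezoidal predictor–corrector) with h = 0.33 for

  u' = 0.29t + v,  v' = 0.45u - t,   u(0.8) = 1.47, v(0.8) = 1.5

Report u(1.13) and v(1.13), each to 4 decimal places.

2.0498, 1.4423

Heun on (u,v): k1 = f(t_n, state_n); k2 = f(t_n + h, state_n + h·k1); state_{n+1} = state_n + (h/2)·(k1 + k2).
0.800000: (1.470000, 1.500000)
  k1 = (1.732000, -0.138500)
  predictor → (2.041560, 1.454295)
  k2 = (1.781995, -0.211298)
  → (2.049809, 1.442283)
(u(1.13), v(1.13)) ≈ (2.0498, 1.4423)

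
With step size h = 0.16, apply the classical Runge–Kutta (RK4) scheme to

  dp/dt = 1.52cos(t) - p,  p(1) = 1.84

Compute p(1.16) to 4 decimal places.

RK4: k1 = f(t_n, p_n); k2 = f(t_n + h/2, p_n + (h/2)·k1); k3 = f(t_n + h/2, p_n + (h/2)·k2); k4 = f(t_n + h, p_n + h·k3); p_{n+1} = p_n + (h/6)·(k1 + 2k2 + 2k3 + k4).
t=1.000000, p=1.840000:
  k1 = f(1.000000, 1.840000) = -1.018740
  k2 = f(1.080000, 1.758501) = -1.042082
  k3 = f(1.080000, 1.756633) = -1.040214
  k4 = f(1.160000, 1.673566) = -1.066570
  p ← 1.840000 + (0.16/6)·(k1 + 2k2 + 2k3 + k4) = 1.673336
p(1.16) ≈ 1.6733

1.6733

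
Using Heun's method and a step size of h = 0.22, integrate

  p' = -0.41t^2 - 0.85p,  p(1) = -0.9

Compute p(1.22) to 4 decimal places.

Heun: k1 = f(t_n, p_n); k2 = f(t_n + h, p_n + h·k1); p_{n+1} = p_n + (h/2)·(k1 + k2).
t=1.000000, p=-0.900000:
  k1 = f(1.000000, -0.900000) = 0.355000
  k2 = f(1.220000, -0.821900) = 0.088371
  p ← -0.900000 + (0.22/2)·(0.355000 + 0.088371) = -0.851229
p(1.22) ≈ -0.8512

-0.8512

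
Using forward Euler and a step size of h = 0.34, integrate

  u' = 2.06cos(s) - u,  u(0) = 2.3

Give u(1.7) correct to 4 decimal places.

1.2365

Euler: u_{n+1} = u_n + h·f(s_n, u_n).
s=0.000000, u=2.300000: f=-0.240000 → u ← 2.300000 + 0.34·(-0.240000) = 2.218400
s=0.340000, u=2.218400: f=-0.276325 → u ← 2.218400 + 0.34·(-0.276325) = 2.124449
s=0.680000, u=2.124449: f=-0.522650 → u ← 2.124449 + 0.34·(-0.522650) = 1.946749
s=1.020000, u=1.946749: f=-0.868615 → u ← 1.946749 + 0.34·(-0.868615) = 1.651420
s=1.360000, u=1.651420: f=-1.220388 → u ← 1.651420 + 0.34·(-1.220388) = 1.236488
u(1.7) ≈ 1.2365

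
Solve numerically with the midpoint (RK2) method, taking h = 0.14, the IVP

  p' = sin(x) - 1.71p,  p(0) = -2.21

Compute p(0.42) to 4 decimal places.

-1.0159

Midpoint: k1 = f(x_n, p_n); k2 = f(x_n + h/2, p_n + (h/2)·k1); p_{n+1} = p_n + h·k2.
x=0.000000, p=-2.210000:
  k1 = f(0.000000, -2.210000) = 3.779100
  k2 = f(0.070000, -1.945463) = 3.396685
  p ← -2.210000 + 0.14·3.396685 = -1.734464
x=0.140000, p=-1.734464:
  k1 = f(0.140000, -1.734464) = 3.105477
  k2 = f(0.210000, -1.517081) = 2.802668
  p ← -1.734464 + 0.14·2.802668 = -1.342091
x=0.280000, p=-1.342091:
  k1 = f(0.280000, -1.342091) = 2.571331
  k2 = f(0.350000, -1.162097) = 2.330085
  p ← -1.342091 + 0.14·2.330085 = -1.015879
p(0.42) ≈ -1.0159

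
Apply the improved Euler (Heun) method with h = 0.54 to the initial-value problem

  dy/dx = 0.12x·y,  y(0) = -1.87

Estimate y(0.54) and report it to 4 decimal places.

Heun: k1 = f(x_n, y_n); k2 = f(x_n + h, y_n + h·k1); y_{n+1} = y_n + (h/2)·(k1 + k2).
x=0.000000, y=-1.870000:
  k1 = f(0.000000, -1.870000) = 0.000000
  k2 = f(0.540000, -1.870000) = -0.121176
  y ← -1.870000 + (0.54/2)·(0.000000 + (-0.121176)) = -1.902718
y(0.54) ≈ -1.9027

-1.9027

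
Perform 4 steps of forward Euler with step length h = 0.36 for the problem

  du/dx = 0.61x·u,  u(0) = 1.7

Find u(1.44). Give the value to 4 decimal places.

Euler: u_{n+1} = u_n + h·f(x_n, u_n).
x=0.000000, u=1.700000: f=0.000000 → u ← 1.700000 + 0.36·0.000000 = 1.700000
x=0.360000, u=1.700000: f=0.373320 → u ← 1.700000 + 0.36·0.373320 = 1.834395
x=0.720000, u=1.834395: f=0.805666 → u ← 1.834395 + 0.36·0.805666 = 2.124435
x=1.080000, u=2.124435: f=1.399578 → u ← 2.124435 + 0.36·1.399578 = 2.628283
u(1.44) ≈ 2.6283

2.6283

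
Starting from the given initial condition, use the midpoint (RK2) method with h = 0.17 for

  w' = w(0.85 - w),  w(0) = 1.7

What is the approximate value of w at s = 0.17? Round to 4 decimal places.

Midpoint: k1 = f(s_n, w_n); k2 = f(s_n + h/2, w_n + (h/2)·k1); w_{n+1} = w_n + h·k2.
s=0.000000, w=1.700000:
  k1 = f(0.000000, 1.700000) = -1.445000
  k2 = f(0.085000, 1.577175) = -1.146882
  w ← 1.700000 + 0.17·(-1.146882) = 1.505030
w(0.17) ≈ 1.5050

1.5050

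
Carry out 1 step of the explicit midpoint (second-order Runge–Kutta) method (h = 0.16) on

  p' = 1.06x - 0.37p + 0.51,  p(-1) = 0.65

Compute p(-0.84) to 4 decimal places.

0.5408

Midpoint: k1 = f(x_n, p_n); k2 = f(x_n + h/2, p_n + (h/2)·k1); p_{n+1} = p_n + h·k2.
x=-1.000000, p=0.650000:
  k1 = f(-1.000000, 0.650000) = -0.790500
  k2 = f(-0.920000, 0.586760) = -0.682301
  p ← 0.650000 + 0.16·(-0.682301) = 0.540832
p(-0.84) ≈ 0.5408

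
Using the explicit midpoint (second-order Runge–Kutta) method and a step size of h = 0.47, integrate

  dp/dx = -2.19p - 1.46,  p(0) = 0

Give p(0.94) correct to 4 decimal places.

Midpoint: k1 = f(x_n, p_n); k2 = f(x_n + h/2, p_n + (h/2)·k1); p_{n+1} = p_n + h·k2.
x=0.000000, p=0.000000:
  k1 = f(0.000000, 0.000000) = -1.460000
  k2 = f(0.235000, -0.343100) = -0.708611
  p ← 0.000000 + 0.47·(-0.708611) = -0.333047
x=0.470000, p=-0.333047:
  k1 = f(0.470000, -0.333047) = -0.730627
  k2 = f(0.705000, -0.504744) = -0.354610
  p ← -0.333047 + 0.47·(-0.354610) = -0.499714
p(0.94) ≈ -0.4997

-0.4997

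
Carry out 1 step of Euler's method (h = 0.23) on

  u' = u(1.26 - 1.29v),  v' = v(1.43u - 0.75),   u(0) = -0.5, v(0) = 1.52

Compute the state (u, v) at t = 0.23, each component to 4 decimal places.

Euler on (u,v): u_{n+1} = u_n + h·u', v_{n+1} = v_n + h·v'.
0.000000: (-0.500000, 1.520000); f=(0.350400, -2.226800) → (-0.419408, 1.007836)
(u(0.23), v(0.23)) ≈ (-0.4194, 1.0078)

-0.4194, 1.0078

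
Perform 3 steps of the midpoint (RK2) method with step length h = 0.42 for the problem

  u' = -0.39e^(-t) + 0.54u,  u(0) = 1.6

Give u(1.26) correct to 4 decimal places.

2.7166

Midpoint: k1 = f(t_n, u_n); k2 = f(t_n + h/2, u_n + (h/2)·k1); u_{n+1} = u_n + h·k2.
t=0.000000, u=1.600000:
  k1 = f(0.000000, 1.600000) = 0.474000
  k2 = f(0.210000, 1.699540) = 0.601624
  u ← 1.600000 + 0.42·0.601624 = 1.852682
t=0.420000, u=1.852682:
  k1 = f(0.420000, 1.852682) = 0.744200
  k2 = f(0.630000, 2.008964) = 0.877130
  u ← 1.852682 + 0.42·0.877130 = 2.221076
t=0.840000, u=2.221076:
  k1 = f(0.840000, 2.221076) = 1.031014
  k2 = f(1.050000, 2.437589) = 1.179823
  u ← 2.221076 + 0.42·1.179823 = 2.716602
u(1.26) ≈ 2.7166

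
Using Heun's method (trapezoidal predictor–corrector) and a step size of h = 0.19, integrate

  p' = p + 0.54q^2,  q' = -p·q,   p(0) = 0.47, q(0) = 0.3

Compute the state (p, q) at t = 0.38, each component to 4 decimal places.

Heun on (p,q): k1 = f(t_n, state_n); k2 = f(t_n + h, state_n + h·k1); state_{n+1} = state_n + (h/2)·(k1 + k2).
0.000000: (0.470000, 0.300000)
  k1 = (0.518600, -0.141000)
  predictor → (0.568534, 0.273210)
  k2 = (0.608842, -0.155329)
  → (0.577107, 0.271849)
0.190000: (0.577107, 0.271849)
  k1 = (0.617014, -0.156886)
  predictor → (0.694340, 0.242040)
  k2 = (0.725975, -0.168058)
  → (0.704691, 0.240979)
(p(0.38), q(0.38)) ≈ (0.7047, 0.2410)

0.7047, 0.2410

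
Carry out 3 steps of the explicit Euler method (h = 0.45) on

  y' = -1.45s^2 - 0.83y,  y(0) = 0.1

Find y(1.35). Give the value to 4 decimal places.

-0.5867

Euler: y_{n+1} = y_n + h·f(s_n, y_n).
s=0.000000, y=0.100000: f=-0.083000 → y ← 0.100000 + 0.45·(-0.083000) = 0.062650
s=0.450000, y=0.062650: f=-0.345625 → y ← 0.062650 + 0.45·(-0.345625) = -0.092881
s=0.900000, y=-0.092881: f=-1.097409 → y ← -0.092881 + 0.45·(-1.097409) = -0.586715
y(1.35) ≈ -0.5867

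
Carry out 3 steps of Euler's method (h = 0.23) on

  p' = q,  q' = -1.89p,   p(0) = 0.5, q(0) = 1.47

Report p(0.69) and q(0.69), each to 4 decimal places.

1.3305, 0.3988

Euler on (p,q): p_{n+1} = p_n + h·p', q_{n+1} = q_n + h·q'.
0.000000: (0.500000, 1.470000); f=(1.470000, -0.945000) → (0.838100, 1.252650)
0.230000: (0.838100, 1.252650); f=(1.252650, -1.584009) → (1.126210, 0.888328)
0.460000: (1.126210, 0.888328); f=(0.888328, -2.128536) → (1.330525, 0.398765)
(p(0.69), q(0.69)) ≈ (1.3305, 0.3988)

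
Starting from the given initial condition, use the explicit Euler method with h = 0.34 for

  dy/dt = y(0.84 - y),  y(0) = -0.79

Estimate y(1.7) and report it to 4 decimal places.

Euler: y_{n+1} = y_n + h·f(t_n, y_n).
t=0.000000, y=-0.790000: f=-1.287700 → y ← -0.790000 + 0.34·(-1.287700) = -1.227818
t=0.340000, y=-1.227818: f=-2.538904 → y ← -1.227818 + 0.34·(-2.538904) = -2.091045
t=0.680000, y=-2.091045: f=-6.128949 → y ← -2.091045 + 0.34·(-6.128949) = -4.174888
t=1.020000, y=-4.174888: f=-20.936597 → y ← -4.174888 + 0.34·(-20.936597) = -11.293331
t=1.360000, y=-11.293331: f=-137.025722 → y ← -11.293331 + 0.34·(-137.025722) = -57.882077
y(1.7) ≈ -57.8821

-57.8821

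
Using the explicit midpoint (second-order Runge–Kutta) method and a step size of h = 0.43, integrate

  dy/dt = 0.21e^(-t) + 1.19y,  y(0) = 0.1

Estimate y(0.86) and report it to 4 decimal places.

Midpoint: k1 = f(t_n, y_n); k2 = f(t_n + h/2, y_n + (h/2)·k1); y_{n+1} = y_n + h·k2.
t=0.000000, y=0.100000:
  k1 = f(0.000000, 0.100000) = 0.329000
  k2 = f(0.215000, 0.170735) = 0.372548
  y ← 0.100000 + 0.43·0.372548 = 0.260196
t=0.430000, y=0.260196:
  k1 = f(0.430000, 0.260196) = 0.446240
  k2 = f(0.645000, 0.356137) = 0.533983
  y ← 0.260196 + 0.43·0.533983 = 0.489808
y(0.86) ≈ 0.4898

0.4898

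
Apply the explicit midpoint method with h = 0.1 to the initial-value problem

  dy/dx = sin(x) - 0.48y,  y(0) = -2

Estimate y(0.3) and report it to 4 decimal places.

-1.6891

Midpoint: k1 = f(x_n, y_n); k2 = f(x_n + h/2, y_n + (h/2)·k1); y_{n+1} = y_n + h·k2.
x=0.000000, y=-2.000000:
  k1 = f(0.000000, -2.000000) = 0.960000
  k2 = f(0.050000, -1.952000) = 0.986939
  y ← -2.000000 + 0.1·0.986939 = -1.901306
x=0.100000, y=-1.901306:
  k1 = f(0.100000, -1.901306) = 1.012460
  k2 = f(0.150000, -1.850683) = 1.037766
  y ← -1.901306 + 0.1·1.037766 = -1.797529
x=0.200000, y=-1.797529:
  k1 = f(0.200000, -1.797529) = 1.061483
  k2 = f(0.250000, -1.744455) = 1.084743
  y ← -1.797529 + 0.1·1.084743 = -1.689055
y(0.3) ≈ -1.6891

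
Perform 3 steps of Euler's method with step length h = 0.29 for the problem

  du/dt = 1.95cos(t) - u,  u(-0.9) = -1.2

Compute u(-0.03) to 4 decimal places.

Euler: u_{n+1} = u_n + h·f(t_n, u_n).
t=-0.900000, u=-1.200000: f=2.412139 → u ← -1.200000 + 0.29·2.412139 = -0.500480
t=-0.610000, u=-0.500480: f=2.098793 → u ← -0.500480 + 0.29·2.098793 = 0.108170
t=-0.320000, u=0.108170: f=1.742839 → u ← 0.108170 + 0.29·1.742839 = 0.613594
u(-0.03) ≈ 0.6136

0.6136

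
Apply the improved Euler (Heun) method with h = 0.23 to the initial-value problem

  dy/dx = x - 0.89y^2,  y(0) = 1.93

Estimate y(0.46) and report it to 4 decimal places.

Heun: k1 = f(x_n, y_n); k2 = f(x_n + h, y_n + h·k1); y_{n+1} = y_n + (h/2)·(k1 + k2).
x=0.000000, y=1.930000:
  k1 = f(0.000000, 1.930000) = -3.315161
  k2 = f(0.230000, 1.167513) = -0.983147
  y ← 1.930000 + (0.23/2)·(-3.315161 + (-0.983147)) = 1.435695
x=0.230000, y=1.435695:
  k1 = f(0.230000, 1.435695) = -1.604485
  k2 = f(0.460000, 1.066663) = -0.552615
  y ← 1.435695 + (0.23/2)·(-1.604485 + (-0.552615)) = 1.187628
y(0.46) ≈ 1.1876

1.1876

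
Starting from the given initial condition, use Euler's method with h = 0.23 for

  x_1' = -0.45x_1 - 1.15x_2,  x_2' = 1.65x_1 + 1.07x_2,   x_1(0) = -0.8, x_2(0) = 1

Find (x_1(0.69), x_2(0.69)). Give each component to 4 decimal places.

-1.2246, 0.5706

Euler on (x_1,x_2): x_1_{n+1} = x_1_n + h·x_1', x_2_{n+1} = x_2_n + h·x_2'.
0.000000: (-0.800000, 1.000000); f=(-0.790000, -0.250000) → (-0.981700, 0.942500)
0.230000: (-0.981700, 0.942500); f=(-0.642110, -0.611330) → (-1.129385, 0.801894)
0.460000: (-1.129385, 0.801894); f=(-0.413955, -1.005459) → (-1.224595, 0.570639)
(x_1(0.69), x_2(0.69)) ≈ (-1.2246, 0.5706)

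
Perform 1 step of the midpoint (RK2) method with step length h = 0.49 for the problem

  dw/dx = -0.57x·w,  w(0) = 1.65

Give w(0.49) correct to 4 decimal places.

Midpoint: k1 = f(x_n, w_n); k2 = f(x_n + h/2, w_n + (h/2)·k1); w_{n+1} = w_n + h·k2.
x=0.000000, w=1.650000:
  k1 = f(0.000000, 1.650000) = 0.000000
  k2 = f(0.245000, 1.650000) = -0.230422
  w ← 1.650000 + 0.49·(-0.230422) = 1.537093
w(0.49) ≈ 1.5371

1.5371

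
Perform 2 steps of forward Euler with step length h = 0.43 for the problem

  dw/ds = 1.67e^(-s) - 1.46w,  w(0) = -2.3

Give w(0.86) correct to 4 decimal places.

0.4158

Euler: w_{n+1} = w_n + h·f(s_n, w_n).
s=0.000000, w=-2.300000: f=5.028000 → w ← -2.300000 + 0.43·5.028000 = -0.137960
s=0.430000, w=-0.137960: f=1.287772 → w ← -0.137960 + 0.43·1.287772 = 0.415782
w(0.86) ≈ 0.4158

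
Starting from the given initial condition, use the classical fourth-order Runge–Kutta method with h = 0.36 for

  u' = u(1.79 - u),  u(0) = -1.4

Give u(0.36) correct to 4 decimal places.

-7.6933

RK4: k1 = f(x_n, u_n); k2 = f(x_n + h/2, u_n + (h/2)·k1); k3 = f(x_n + h/2, u_n + (h/2)·k2); k4 = f(x_n + h, u_n + h·k3); u_{n+1} = u_n + (h/6)·(k1 + 2k2 + 2k3 + k4).
x=0.000000, u=-1.400000:
  k1 = f(0.000000, -1.400000) = -4.466000
  k2 = f(0.180000, -2.203880) = -8.802032
  k3 = f(0.180000, -2.984366) = -14.248454
  k4 = f(0.360000, -6.529443) = -54.321336
  u ← -1.400000 + (0.36/6)·(k1 + 2k2 + 2k3 + k4) = -7.693298
u(0.36) ≈ -7.6933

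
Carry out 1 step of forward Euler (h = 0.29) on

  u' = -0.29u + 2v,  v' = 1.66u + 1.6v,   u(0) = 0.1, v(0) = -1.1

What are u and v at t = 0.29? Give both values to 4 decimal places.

Euler on (u,v): u_{n+1} = u_n + h·u', v_{n+1} = v_n + h·v'.
0.000000: (0.100000, -1.100000); f=(-2.229000, -1.594000) → (-0.546410, -1.562260)
(u(0.29), v(0.29)) ≈ (-0.5464, -1.5623)

-0.5464, -1.5623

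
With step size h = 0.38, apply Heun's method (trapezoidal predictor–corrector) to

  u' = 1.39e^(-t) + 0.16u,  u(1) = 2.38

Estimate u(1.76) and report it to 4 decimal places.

2.9836

Heun: k1 = f(t_n, u_n); k2 = f(t_n + h, u_n + h·k1); u_{n+1} = u_n + (h/2)·(k1 + k2).
t=1.000000, u=2.380000:
  k1 = f(1.000000, 2.380000) = 0.892152
  k2 = f(1.380000, 2.719018) = 0.784737
  u ← 2.380000 + (0.38/2)·(0.892152 + 0.784737) = 2.698609
t=1.380000, u=2.698609:
  k1 = f(1.380000, 2.698609) = 0.781472
  k2 = f(1.760000, 2.995568) = 0.718433
  u ← 2.698609 + (0.38/2)·(0.781472 + 0.718433) = 2.983591
u(1.76) ≈ 2.9836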